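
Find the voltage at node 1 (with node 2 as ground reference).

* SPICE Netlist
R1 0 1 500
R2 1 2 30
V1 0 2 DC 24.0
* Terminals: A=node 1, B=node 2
Nodal analysis, taking node 2 as the 0 V reference.
Source V1 fixes V_0 = 24 V.
KCL at each unknown node (sum of currents leaving = 0; resistances in Ω):
  Node 1: (V_1 - 24)/500 + (V_1 - 0)/30 = 0
Collecting terms: 0.03533 × V_1 = 0.048  =>  V_1 = 1.358 V
The requested potential is V_1 = 1.358 V.

Final answer: V_1 = 1.358 V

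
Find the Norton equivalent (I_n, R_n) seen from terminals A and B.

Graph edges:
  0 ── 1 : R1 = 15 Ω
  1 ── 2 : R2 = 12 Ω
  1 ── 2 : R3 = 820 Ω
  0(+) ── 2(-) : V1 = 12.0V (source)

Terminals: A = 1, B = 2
Find the Thévenin equivalent first; then I_n = V_th/R_th and R_n = R_th.
Step 1 — V_th is the open-circuit voltage V_A - V_B (nothing connected across the terminals).
Nodal analysis, taking node 2 as the 0 V reference.
Source V1 fixes V_0 = 12 V.
KCL at each unknown node (sum of currents leaving = 0; resistances in Ω):
  Node 1: (V_1 - 12)/15 + (V_1 - 0)/12 + (V_1 - 0)/820 = 0
Collecting terms: 0.1512 × V_1 = 0.8  =>  V_1 = 5.29 V
V_th = V_1 - V_2 = 5.29 - 0 = 5.29 V
Step 2 — R_th: zero the source — replace V1 by a short circuit (node 2 merges into node 0) — and find the resistance seen between A (node 1) and B (node 0).
Reduce the network between node 1 (A) and node 0 (B) by series/parallel combination:
  Rp1 = R1 ‖ R2 ‖ R3 (parallel, all between nodes 0 and 1) = 1/(1/15 + 1/12 + 1/820) = 6.613 Ω
R_th = 6.613 Ω
I_n = V_th/R_th = 5.29/6.613 = 0.8 A, and R_n = R_th = 6.613 Ω

Final answer: I_n = 0.8 A, R_n = 6.613 Ω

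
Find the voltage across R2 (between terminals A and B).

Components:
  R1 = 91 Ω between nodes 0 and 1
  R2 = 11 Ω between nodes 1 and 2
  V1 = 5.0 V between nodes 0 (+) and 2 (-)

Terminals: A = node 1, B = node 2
R1 and R2 are in series across V1 (node 0 → node 1 → node 2), and the output A–B is taken across R2, so this is a voltage divider.
Series current: I = V1/(R1 + R2) = 5/(91 + 11) = 5/102 = 0.04902 A
V_R2 = I × R2 = V1 × R2/(R1 + R2) = 5 × 11/102 = 0.5392 V

Final answer: 0.5392 V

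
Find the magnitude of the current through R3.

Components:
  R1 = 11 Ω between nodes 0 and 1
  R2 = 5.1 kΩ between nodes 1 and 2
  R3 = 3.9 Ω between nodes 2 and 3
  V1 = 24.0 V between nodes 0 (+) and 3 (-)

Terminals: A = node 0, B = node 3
Nodal analysis, taking node 3 as the 0 V reference.
Source V1 fixes V_0 = 24 V.
KCL at each unknown node (sum of currents leaving = 0; resistances in Ω):
  Node 1: (V_1 - 24)/11 + (V_1 - V_2)/5100 = 0
  Node 2: (V_2 - V_1)/5100 + (V_2 - 0)/3.9 = 0
Collecting terms (coefficients in siemens):
  0.09111·V_1 - 0.0001961·V_2 = 2.182
  0.2566·V_2 - 0.0001961·V_1 = 0
Determinant D = (0.09111)(0.2566) - (-0.0001961)(-0.0001961) = 0.02338
V_1 = [(2.182)(0.2566) - (-0.0001961)(0)]/D = 23.95 V
V_2 = [(0.09111)(0) - (2.182)(-0.0001961)]/D = 0.0183 V
I_R3 = (V_2 - V_3)/R3 = (0.0183 - 0)/3.9 = 0.004692 A
|I_R3| = 0.004692 A

Final answer: |I_R3| = 0.004692 A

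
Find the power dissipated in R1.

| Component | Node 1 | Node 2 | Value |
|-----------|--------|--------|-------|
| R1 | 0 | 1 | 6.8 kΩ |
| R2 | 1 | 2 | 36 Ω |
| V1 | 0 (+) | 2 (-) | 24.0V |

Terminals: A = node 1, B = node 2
Nodal analysis, taking node 2 as the 0 V reference.
Source V1 fixes V_0 = 24 V.
KCL at each unknown node (sum of currents leaving = 0; resistances in Ω):
  Node 1: (V_1 - 24)/6800 + (V_1 - 0)/36 = 0
Collecting terms: 0.02792 × V_1 = 0.003529  =>  V_1 = 0.1264 V
I_R1 = (V_0 - V_1)/R1 = (24 - 0.1264)/6800 = 0.003511 A
P_R1 = I_R1² × R1 = (0.003511)² × 6800 = 0.08382 W

Final answer: 0.08382 W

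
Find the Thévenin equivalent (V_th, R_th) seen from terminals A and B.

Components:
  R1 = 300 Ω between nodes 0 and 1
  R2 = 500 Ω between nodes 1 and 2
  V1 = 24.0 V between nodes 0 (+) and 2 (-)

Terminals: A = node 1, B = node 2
Step 1 — V_th is the open-circuit voltage V_A - V_B (nothing connected across the terminals).
Nodal analysis, taking node 2 as the 0 V reference.
Source V1 fixes V_0 = 24 V.
KCL at each unknown node (sum of currents leaving = 0; resistances in Ω):
  Node 1: (V_1 - 24)/300 + (V_1 - 0)/500 = 0
Collecting terms: 0.005333 × V_1 = 0.08  =>  V_1 = 15 V
V_th = V_1 - V_2 = 15 - 0 = 15 V
Step 2 — R_th: zero the source — replace V1 by a short circuit (node 2 merges into node 0) — and find the resistance seen between A (node 1) and B (node 0).
Reduce the network between node 1 (A) and node 0 (B) by series/parallel combination:
  Rp1 = R1 ‖ R2 (parallel, both between nodes 0 and 1) = 1/(1/300 + 1/500) = 187.5 Ω
R_th = 187.5 Ω

Final answer: V_th = 15 V, R_th = 187.5 Ω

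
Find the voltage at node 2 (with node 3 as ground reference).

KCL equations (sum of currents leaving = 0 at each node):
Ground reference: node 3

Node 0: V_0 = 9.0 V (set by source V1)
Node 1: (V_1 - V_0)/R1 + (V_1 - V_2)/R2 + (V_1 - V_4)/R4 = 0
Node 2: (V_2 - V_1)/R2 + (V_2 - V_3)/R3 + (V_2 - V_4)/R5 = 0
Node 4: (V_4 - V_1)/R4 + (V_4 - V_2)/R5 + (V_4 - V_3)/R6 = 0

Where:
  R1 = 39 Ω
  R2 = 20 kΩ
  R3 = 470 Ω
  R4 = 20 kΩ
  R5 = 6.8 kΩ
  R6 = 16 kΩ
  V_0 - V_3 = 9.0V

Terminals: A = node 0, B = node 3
Nodal analysis, taking node 3 as the 0 V reference.
Source V1 fixes V_0 = 9 V.
KCL at each unknown node (sum of currents leaving = 0; resistances in Ω):
  Node 1: (V_1 - 9)/39 + (V_1 - V_2)/20000 + (V_1 - V_4)/20000 = 0
  Node 2: (V_2 - V_1)/20000 + (V_2 - 0)/470 + (V_2 - V_4)/6800 = 0
  Node 4: (V_4 - V_1)/20000 + (V_4 - V_2)/6800 + (V_4 - 0)/16000 = 0
Collecting terms (coefficients in siemens):
  0.02574·V_1 - 0.00005·V_2 - 0.00005·V_4 = 0.2308
  0.002325·V_2 - 0.00005·V_1 - 0.0001471·V_4 = 0
  0.0002596·V_4 - 0.00005·V_1 - 0.0001471·V_2 = 0
Solving these 3 simultaneous equations (Gaussian elimination) gives:
  V_1 = 8.969 V, V_2 = 0.3134 V, V_4 = 1.905 V
The requested potential is V_2 = 0.3134 V.

Final answer: V_2 = 0.3134 V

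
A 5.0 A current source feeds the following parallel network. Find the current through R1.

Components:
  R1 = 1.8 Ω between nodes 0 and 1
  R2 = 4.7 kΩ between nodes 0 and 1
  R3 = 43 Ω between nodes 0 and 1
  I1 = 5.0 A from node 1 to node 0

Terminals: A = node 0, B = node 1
All resistors sit directly between nodes 0 and 1, so they are in parallel and share one voltage V; the full source current 5 A splits among them.
1/R_par = 1/1.8 + 1/4700 + 1/43 = 0.579 S  =>  R_par = 1.727 Ω
V = I × R_par = 5 × 1.727 = 8.635 V
I_R1 = V/R1 = 8.635/1.8 = 4.797 A

Final answer: 4.797 A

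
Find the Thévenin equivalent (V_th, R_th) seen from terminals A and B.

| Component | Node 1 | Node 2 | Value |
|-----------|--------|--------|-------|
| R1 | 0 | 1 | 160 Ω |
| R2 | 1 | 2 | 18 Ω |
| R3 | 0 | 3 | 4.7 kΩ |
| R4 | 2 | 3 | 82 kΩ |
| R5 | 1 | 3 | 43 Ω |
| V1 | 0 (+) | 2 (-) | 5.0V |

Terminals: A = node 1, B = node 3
Step 1 — V_th is the open-circuit voltage V_A - V_B (nothing connected across the terminals).
Nodal analysis, taking node 2 as the 0 V reference.
Source V1 fixes V_0 = 5 V.
KCL at each unknown node (sum of currents leaving = 0; resistances in Ω):
  Node 1: (V_1 - 5)/160 + (V_1 - 0)/18 + (V_1 - V_3)/43 = 0
  Node 3: (V_3 - 5)/4700 + (V_3 - 0)/82000 + (V_3 - V_1)/43 = 0
Collecting terms (coefficients in siemens):
  0.08506·V_1 - 0.02326·V_3 = 0.03125
  0.02348·V_3 - 0.02326·V_1 = 0.001064
Determinant D = (0.08506)(0.02348) - (-0.02326)(-0.02326) = 0.001456
V_1 = [(0.03125)(0.02348) - (-0.02326)(0.001064)]/D = 0.5208 V
V_3 = [(0.08506)(0.001064) - (0.03125)(-0.02326)]/D = 0.5611 V
V_th = V_1 - V_3 = 0.5208 - 0.5611 = -0.04032 V
Step 2 — R_th: zero the source — replace V1 by a short circuit (node 2 merges into node 0) — and find the resistance seen between A (node 1) and B (node 3).
Reduce the network between node 1 (A) and node 3 (B) by series/parallel combination:
  Rp1 = R1 ‖ R2 (parallel, both between nodes 0 and 1) = 1/(1/160 + 1/18) = 16.18 Ω
  Rp2 = R3 ‖ R4 (parallel, both between nodes 0 and 3) = 1/(1/4700 + 1/82000) = 4445 Ω
  Rs1 = Rp1 + Rp2 (series, joined only at node 0) = 16.18 + 4445 = 4461 Ω
  Rp3 = R5 ‖ Rs1 (parallel, both between nodes 1 and 3) = 1/(1/43 + 1/4461) = 42.59 Ω
R_th = 42.59 Ω

Final answer: V_th = -0.04032 V, R_th = 42.59 Ω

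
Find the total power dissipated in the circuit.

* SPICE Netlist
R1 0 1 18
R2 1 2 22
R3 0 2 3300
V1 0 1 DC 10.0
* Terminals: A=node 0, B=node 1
Nodal analysis, taking node 1 as the 0 V reference.
Source V1 fixes V_0 = 10 V.
KCL at each unknown node (sum of currents leaving = 0; resistances in Ω):
  Node 2: (V_2 - 0)/22 + (V_2 - 10)/3300 = 0
Collecting terms: 0.04576 × V_2 = 0.00303  =>  V_2 = 0.06623 V
Power in each resistor, P = (ΔV)²/R:
  P_R1 = (10 - 0)²/18 = 5.556 W
  P_R2 = (0 - 0.06623)²/22 = 0.0001994 W
  P_R3 = (10 - 0.06623)²/3300 = 0.0299 W
P_total = P_R1 + P_R2 + P_R3 = 5.586 W

Final answer: 5.586 W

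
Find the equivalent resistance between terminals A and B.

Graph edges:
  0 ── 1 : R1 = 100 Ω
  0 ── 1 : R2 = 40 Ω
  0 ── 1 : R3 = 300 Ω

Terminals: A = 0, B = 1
Reduce the network between node 0 (A) and node 1 (B) by series/parallel combination:
  Rp1 = R1 ‖ R2 ‖ R3 (parallel, all between nodes 0 and 1) = 1/(1/100 + 1/40 + 1/300) = 26.09 Ω
R_eq = 26.09 Ω

Final answer: 26.09 Ω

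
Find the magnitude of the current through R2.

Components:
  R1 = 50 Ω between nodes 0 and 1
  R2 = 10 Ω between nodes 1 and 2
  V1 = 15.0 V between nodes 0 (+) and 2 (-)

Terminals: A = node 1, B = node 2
Nodal analysis, taking node 2 as the 0 V reference.
Source V1 fixes V_0 = 15 V.
KCL at each unknown node (sum of currents leaving = 0; resistances in Ω):
  Node 1: (V_1 - 15)/50 + (V_1 - 0)/10 = 0
Collecting terms: 0.12 × V_1 = 0.3  =>  V_1 = 2.5 V
I_R2 = (V_1 - V_2)/R2 = (2.5 - 0)/10 = 0.25 A
|I_R2| = 0.25 A

Final answer: |I_R2| = 0.25 A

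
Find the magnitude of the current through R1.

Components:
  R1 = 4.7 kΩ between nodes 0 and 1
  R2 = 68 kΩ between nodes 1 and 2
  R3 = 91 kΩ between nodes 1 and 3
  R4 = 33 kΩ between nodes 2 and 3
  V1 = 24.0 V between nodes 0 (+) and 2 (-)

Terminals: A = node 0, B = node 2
Nodal analysis, taking node 2 as the 0 V reference.
Source V1 fixes V_0 = 24 V.
KCL at each unknown node (sum of currents leaving = 0; resistances in Ω):
  Node 1: (V_1 - 24)/4700 + (V_1 - 0)/68000 + (V_1 - V_3)/91000 = 0
  Node 3: (V_3 - V_1)/91000 + (V_3 - 0)/33000 = 0
Collecting terms (coefficients in siemens):
  0.0002385·V_1 - 0.00001099·V_3 = 0.005106
  0.00004129·V_3 - 0.00001099·V_1 = 0
Determinant D = (0.0002385)(0.00004129) - (-0.00001099)(-0.00001099) = 0.000000009726
V_1 = [(0.005106)(0.00004129) - (-0.00001099)(0)]/D = 21.68 V
V_3 = [(0.0002385)(0) - (0.005106)(-0.00001099)]/D = 5.77 V
I_R1 = (V_0 - V_1)/R1 = (24 - 21.68)/4700 = 0.0004937 A
|I_R1| = 0.0004937 A

Final answer: |I_R1| = 0.0004937 A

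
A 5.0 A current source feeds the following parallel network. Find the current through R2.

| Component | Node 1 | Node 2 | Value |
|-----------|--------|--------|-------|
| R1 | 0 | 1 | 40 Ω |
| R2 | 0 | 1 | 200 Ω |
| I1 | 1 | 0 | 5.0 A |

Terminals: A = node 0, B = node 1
All resistors sit directly between nodes 0 and 1, so they are in parallel and share one voltage V; the full source current 5 A splits among them.
1/R_par = 1/40 + 1/200 = 0.03 S  =>  R_par = 33.33 Ω
V = I × R_par = 5 × 33.33 = 166.7 V
I_R2 = V/R2 = 166.7/200 = 0.8333 A

Final answer: 0.8333 A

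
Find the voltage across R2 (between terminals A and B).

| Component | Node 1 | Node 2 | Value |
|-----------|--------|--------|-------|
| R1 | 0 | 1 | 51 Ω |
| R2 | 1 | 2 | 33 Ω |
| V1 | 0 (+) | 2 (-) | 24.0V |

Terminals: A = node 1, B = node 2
R1 and R2 are in series across V1 (node 0 → node 1 → node 2), and the output A–B is taken across R2, so this is a voltage divider.
Series current: I = V1/(R1 + R2) = 24/(51 + 33) = 24/84 = 0.2857 A
V_R2 = I × R2 = V1 × R2/(R1 + R2) = 24 × 33/84 = 9.429 V

Final answer: 9.429 V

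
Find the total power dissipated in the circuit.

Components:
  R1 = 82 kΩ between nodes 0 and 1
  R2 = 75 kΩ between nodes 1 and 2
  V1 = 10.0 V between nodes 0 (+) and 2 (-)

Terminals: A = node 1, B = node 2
Nodal analysis, taking node 2 as the 0 V reference.
Source V1 fixes V_0 = 10 V.
KCL at each unknown node (sum of currents leaving = 0; resistances in Ω):
  Node 1: (V_1 - 10)/82000 + (V_1 - 0)/75000 = 0
Collecting terms: 0.00002553 × V_1 = 0.000122  =>  V_1 = 4.777 V
Power in each resistor, P = (ΔV)²/R:
  P_R1 = (10 - 4.777)²/82000 = 0.0003327 W
  P_R2 = (4.777 - 0)²/75000 = 0.0003043 W
P_total = P_R1 + P_R2 = 0.0006369 W

Final answer: 0.0006369 W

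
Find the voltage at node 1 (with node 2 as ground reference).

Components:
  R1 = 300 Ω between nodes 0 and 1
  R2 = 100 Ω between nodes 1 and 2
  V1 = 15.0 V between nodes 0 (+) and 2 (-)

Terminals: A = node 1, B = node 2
Nodal analysis, taking node 2 as the 0 V reference.
Source V1 fixes V_0 = 15 V.
KCL at each unknown node (sum of currents leaving = 0; resistances in Ω):
  Node 1: (V_1 - 15)/300 + (V_1 - 0)/100 = 0
Collecting terms: 0.01333 × V_1 = 0.05  =>  V_1 = 3.75 V
The requested potential is V_1 = 3.75 V.

Final answer: V_1 = 3.75 V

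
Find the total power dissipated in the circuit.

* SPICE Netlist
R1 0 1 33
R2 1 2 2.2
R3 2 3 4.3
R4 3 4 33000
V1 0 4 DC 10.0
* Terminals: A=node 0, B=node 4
Nodal analysis, taking node 4 as the 0 V reference.
Source V1 fixes V_0 = 10 V.
KCL at each unknown node (sum of currents leaving = 0; resistances in Ω):
  Node 1: (V_1 - 10)/33 + (V_1 - V_2)/2.2 = 0
  Node 2: (V_2 - V_1)/2.2 + (V_2 - V_3)/4.3 = 0
  Node 3: (V_3 - V_2)/4.3 + (V_3 - 0)/33000 = 0
Collecting terms (coefficients in siemens):
  0.4848·V_1 - 0.4545·V_2 = 0.303
  0.6871·V_2 - 0.4545·V_1 - 0.2326·V_3 = 0
  0.2326·V_3 - 0.2326·V_2 = 0
Solving these 3 simultaneous equations (Gaussian elimination) gives:
  V_1 = 9.99 V, V_2 = 9.989 V, V_3 = 9.988 V
Power in each resistor, P = (ΔV)²/R:
  P_R1 = (10 - 9.99)²/33 = 0.000003023 W
  P_R2 = (9.99 - 9.989)²/2.2 = 0.0000002015 W
  P_R3 = (9.989 - 9.988)²/4.3 = 0.0000003939 W
  P_R4 = (9.988 - 0)²/33000 = 0.003023 W
P_total = P_R1 + P_R2 + P_R3 + P_R4 = 0.003027 W

Final answer: 0.003027 W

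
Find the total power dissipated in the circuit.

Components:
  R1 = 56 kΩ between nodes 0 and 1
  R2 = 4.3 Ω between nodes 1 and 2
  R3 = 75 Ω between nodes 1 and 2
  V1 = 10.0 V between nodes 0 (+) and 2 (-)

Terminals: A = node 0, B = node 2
Nodal analysis, taking node 2 as the 0 V reference.
Source V1 fixes V_0 = 10 V.
KCL at each unknown node (sum of currents leaving = 0; resistances in Ω):
  Node 1: (V_1 - 10)/56000 + (V_1 - 0)/4.3 + (V_1 - 0)/75 = 0
Collecting terms: 0.2459 × V_1 = 0.0001786  =>  V_1 = 0.0007262 V
Power in each resistor, P = (ΔV)²/R:
  P_R1 = (10 - 0.0007262)²/56000 = 0.001785 W
  P_R2 = (0.0007262 - 0)²/4.3 = 0.0000001226 W
  P_R3 = (0.0007262 - 0)²/75 = 0.000000007031 W
P_total = P_R1 + P_R2 + P_R3 = 0.001786 W

Final answer: 0.001786 W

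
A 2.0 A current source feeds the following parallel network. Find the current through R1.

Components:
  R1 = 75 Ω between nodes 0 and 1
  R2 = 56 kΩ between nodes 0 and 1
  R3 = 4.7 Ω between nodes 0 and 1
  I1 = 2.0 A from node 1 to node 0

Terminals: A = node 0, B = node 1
All resistors sit directly between nodes 0 and 1, so they are in parallel and share one voltage V; the full source current 2 A splits among them.
1/R_par = 1/75 + 1/56000 + 1/4.7 = 0.2261 S  =>  R_par = 4.422 Ω
V = I × R_par = 2 × 4.422 = 8.845 V
I_R1 = V/R1 = 8.845/75 = 0.1179 A

Final answer: 0.1179 A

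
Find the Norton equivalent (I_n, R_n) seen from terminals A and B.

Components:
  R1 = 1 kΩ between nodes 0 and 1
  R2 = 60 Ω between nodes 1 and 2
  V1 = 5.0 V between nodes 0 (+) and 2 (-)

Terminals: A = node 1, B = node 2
Find the Thévenin equivalent first; then I_n = V_th/R_th and R_n = R_th.
Step 1 — V_th is the open-circuit voltage V_A - V_B (nothing connected across the terminals).
Nodal analysis, taking node 2 as the 0 V reference.
Source V1 fixes V_0 = 5 V.
KCL at each unknown node (sum of currents leaving = 0; resistances in Ω):
  Node 1: (V_1 - 5)/1000 + (V_1 - 0)/60 = 0
Collecting terms: 0.01767 × V_1 = 0.005  =>  V_1 = 0.283 V
V_th = V_1 - V_2 = 0.283 - 0 = 0.283 V
Step 2 — R_th: zero the source — replace V1 by a short circuit (node 2 merges into node 0) — and find the resistance seen between A (node 1) and B (node 0).
Reduce the network between node 1 (A) and node 0 (B) by series/parallel combination:
  Rp1 = R1 ‖ R2 (parallel, both between nodes 0 and 1) = 1/(1/1000 + 1/60) = 56.6 Ω
R_th = 56.6 Ω
I_n = V_th/R_th = 0.283/56.6 = 0.005 A, and R_n = R_th = 56.6 Ω

Final answer: I_n = 0.005 A, R_n = 56.6 Ω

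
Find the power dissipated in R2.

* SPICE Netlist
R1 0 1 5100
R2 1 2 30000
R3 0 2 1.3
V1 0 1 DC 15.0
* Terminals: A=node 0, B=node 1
Nodal analysis, taking node 1 as the 0 V reference.
Source V1 fixes V_0 = 15 V.
KCL at each unknown node (sum of currents leaving = 0; resistances in Ω):
  Node 2: (V_2 - 0)/30000 + (V_2 - 15)/1.3 = 0
Collecting terms: 0.7693 × V_2 = 11.54  =>  V_2 = 15 V
I_R2 = (V_1 - V_2)/R2 = (0 - 15)/30000 = -0.0005 A
P_R2 = I_R2² × R2 = (-0.0005)² × 30000 = 0.007499 W

Final answer: 0.007499 W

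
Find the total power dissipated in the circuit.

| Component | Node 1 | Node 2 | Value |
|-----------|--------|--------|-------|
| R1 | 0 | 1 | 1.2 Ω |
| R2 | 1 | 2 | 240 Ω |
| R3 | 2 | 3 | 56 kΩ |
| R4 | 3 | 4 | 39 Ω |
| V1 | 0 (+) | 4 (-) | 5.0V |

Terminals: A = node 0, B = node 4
Nodal analysis, taking node 4 as the 0 V reference.
Source V1 fixes V_0 = 5 V.
KCL at each unknown node (sum of currents leaving = 0; resistances in Ω):
  Node 1: (V_1 - 5)/1.2 + (V_1 - V_2)/240 = 0
  Node 2: (V_2 - V_1)/240 + (V_2 - V_3)/56000 = 0
  Node 3: (V_3 - V_2)/56000 + (V_3 - 0)/39 = 0
Collecting terms (coefficients in siemens):
  0.8375·V_1 - 0.004167·V_2 = 4.167
  0.004185·V_2 - 0.004167·V_1 - 0.00001786·V_3 = 0
  0.02566·V_3 - 0.00001786·V_2 = 0
Solving these 3 simultaneous equations (Gaussian elimination) gives:
  V_1 = 5 V, V_2 = 4.979 V, V_3 = 0.003465 V
Power in each resistor, P = (ΔV)²/R:
  P_R1 = (5 - 5)²/1.2 = 0.000000009471 W
  P_R2 = (5 - 4.979)²/240 = 0.000001894 W
  P_R3 = (4.979 - 0.003465)²/56000 = 0.000442 W
  P_R4 = (0.003465 - 0)²/39 = 0.0000003078 W
P_total = P_R1 + P_R2 + P_R3 + P_R4 = 0.0004442 W

Final answer: 0.0004442 W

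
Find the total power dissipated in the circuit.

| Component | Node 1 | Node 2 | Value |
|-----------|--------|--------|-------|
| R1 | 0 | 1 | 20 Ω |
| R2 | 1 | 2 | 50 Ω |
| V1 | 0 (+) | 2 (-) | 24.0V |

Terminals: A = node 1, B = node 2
Nodal analysis, taking node 2 as the 0 V reference.
Source V1 fixes V_0 = 24 V.
KCL at each unknown node (sum of currents leaving = 0; resistances in Ω):
  Node 1: (V_1 - 24)/20 + (V_1 - 0)/50 = 0
Collecting terms: 0.07 × V_1 = 1.2  =>  V_1 = 17.14 V
Power in each resistor, P = (ΔV)²/R:
  P_R1 = (24 - 17.14)²/20 = 2.351 W
  P_R2 = (17.14 - 0)²/50 = 5.878 W
P_total = P_R1 + P_R2 = 8.229 W

Final answer: 8.229 W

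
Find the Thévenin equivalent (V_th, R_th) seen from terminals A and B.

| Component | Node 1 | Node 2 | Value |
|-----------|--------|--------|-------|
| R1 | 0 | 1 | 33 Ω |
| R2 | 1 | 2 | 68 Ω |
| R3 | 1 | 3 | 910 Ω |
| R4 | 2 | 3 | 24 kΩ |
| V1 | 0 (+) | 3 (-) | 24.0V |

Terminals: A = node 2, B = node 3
Step 1 — V_th is the open-circuit voltage V_A - V_B (nothing connected across the terminals).
Nodal analysis, taking node 3 as the 0 V reference.
Source V1 fixes V_0 = 24 V.
KCL at each unknown node (sum of currents leaving = 0; resistances in Ω):
  Node 1: (V_1 - 24)/33 + (V_1 - V_2)/68 + (V_1 - 0)/910 = 0
  Node 2: (V_2 - V_1)/68 + (V_2 - 0)/24000 = 0
Collecting terms (coefficients in siemens):
  0.04611·V_1 - 0.01471·V_2 = 0.7273
  0.01475·V_2 - 0.01471·V_1 = 0
Determinant D = (0.04611)(0.01475) - (-0.01471)(-0.01471) = 0.0004637
V_1 = [(0.7273)(0.01475) - (-0.01471)(0)]/D = 23.13 V
V_2 = [(0.04611)(0) - (0.7273)(-0.01471)]/D = 23.06 V
V_th = V_2 - V_3 = 23.06 - 0 = 23.06 V
Step 2 — R_th: zero the source — replace V1 by a short circuit (node 3 merges into node 0) — and find the resistance seen between A (node 2) and B (node 0).
Reduce the network between node 2 (A) and node 0 (B) by series/parallel combination:
  Rp1 = R1 ‖ R3 (parallel, both between nodes 0 and 1) = 1/(1/33 + 1/910) = 31.85 Ω
  Rs1 = R2 + Rp1 (series, joined only at node 1) = 68 + 31.85 = 99.85 Ω
  Rp2 = R4 ‖ Rs1 (parallel, both between nodes 0 and 2) = 1/(1/24000 + 1/99.85) = 99.43 Ω
R_th = 99.43 Ω

Final answer: V_th = 23.06 V, R_th = 99.43 Ω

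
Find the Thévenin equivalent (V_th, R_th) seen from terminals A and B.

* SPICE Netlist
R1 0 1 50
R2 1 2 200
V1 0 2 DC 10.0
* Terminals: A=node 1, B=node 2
Step 1 — V_th is the open-circuit voltage V_A - V_B (nothing connected across the terminals).
Nodal analysis, taking node 2 as the 0 V reference.
Source V1 fixes V_0 = 10 V.
KCL at each unknown node (sum of currents leaving = 0; resistances in Ω):
  Node 1: (V_1 - 10)/50 + (V_1 - 0)/200 = 0
Collecting terms: 0.025 × V_1 = 0.2  =>  V_1 = 8 V
V_th = V_1 - V_2 = 8 - 0 = 8 V
Step 2 — R_th: zero the source — replace V1 by a short circuit (node 2 merges into node 0) — and find the resistance seen between A (node 1) and B (node 0).
Reduce the network between node 1 (A) and node 0 (B) by series/parallel combination:
  Rp1 = R1 ‖ R2 (parallel, both between nodes 0 and 1) = 1/(1/50 + 1/200) = 40 Ω
R_th = 40 Ω

Final answer: V_th = 8 V, R_th = 40 Ω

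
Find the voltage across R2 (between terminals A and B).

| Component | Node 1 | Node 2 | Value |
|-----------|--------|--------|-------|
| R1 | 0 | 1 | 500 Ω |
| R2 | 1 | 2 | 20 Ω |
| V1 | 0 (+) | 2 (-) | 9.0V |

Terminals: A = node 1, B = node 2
R1 and R2 are in series across V1 (node 0 → node 1 → node 2), and the output A–B is taken across R2, so this is a voltage divider.
Series current: I = V1/(R1 + R2) = 9/(500 + 20) = 9/520 = 0.01731 A
V_R2 = I × R2 = V1 × R2/(R1 + R2) = 9 × 20/520 = 0.3462 V

Final answer: 0.3462 V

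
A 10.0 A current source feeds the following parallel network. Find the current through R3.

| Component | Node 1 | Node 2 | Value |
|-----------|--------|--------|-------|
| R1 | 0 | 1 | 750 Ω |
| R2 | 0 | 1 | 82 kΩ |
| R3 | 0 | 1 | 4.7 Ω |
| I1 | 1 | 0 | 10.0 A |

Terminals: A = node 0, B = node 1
All resistors sit directly between nodes 0 and 1, so they are in parallel and share one voltage V; the full source current 10 A splits among them.
1/R_par = 1/750 + 1/82000 + 1/4.7 = 0.2141 S  =>  R_par = 4.67 Ω
V = I × R_par = 10 × 4.67 = 46.7 V
I_R3 = V/R3 = 46.7/4.7 = 9.937 A

Final answer: 9.937 A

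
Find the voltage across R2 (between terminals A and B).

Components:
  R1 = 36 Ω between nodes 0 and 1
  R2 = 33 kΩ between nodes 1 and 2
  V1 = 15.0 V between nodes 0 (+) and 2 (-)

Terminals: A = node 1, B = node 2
R1 and R2 are in series across V1 (node 0 → node 1 → node 2), and the output A–B is taken across R2, so this is a voltage divider.
Series current: I = V1/(R1 + R2) = 15/(36 + 33000) = 15/33040 = 0.0004541 A
V_R2 = I × R2 = V1 × R2/(R1 + R2) = 15 × 33000/33040 = 14.98 V

Final answer: 14.98 V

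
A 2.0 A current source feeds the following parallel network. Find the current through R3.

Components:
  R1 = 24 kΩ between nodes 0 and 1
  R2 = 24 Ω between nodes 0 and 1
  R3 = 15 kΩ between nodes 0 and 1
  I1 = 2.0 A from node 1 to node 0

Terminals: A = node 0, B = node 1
All resistors sit directly between nodes 0 and 1, so they are in parallel and share one voltage V; the full source current 2 A splits among them.
1/R_par = 1/24000 + 1/24 + 1/15000 = 0.04177 S  =>  R_par = 23.94 Ω
V = I × R_par = 2 × 23.94 = 47.88 V
I_R3 = V/R3 = 47.88/15000 = 0.003192 A

Final answer: 0.003192 A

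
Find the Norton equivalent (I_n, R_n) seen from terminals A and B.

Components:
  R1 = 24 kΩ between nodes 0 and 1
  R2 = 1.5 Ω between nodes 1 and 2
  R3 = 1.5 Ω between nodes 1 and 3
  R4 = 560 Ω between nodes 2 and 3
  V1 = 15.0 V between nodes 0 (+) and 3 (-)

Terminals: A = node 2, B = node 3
Find the Thévenin equivalent first; then I_n = V_th/R_th and R_n = R_th.
Step 1 — V_th is the open-circuit voltage V_A - V_B (nothing connected across the terminals).
Nodal analysis, taking node 3 as the 0 V reference.
Source V1 fixes V_0 = 15 V.
KCL at each unknown node (sum of currents leaving = 0; resistances in Ω):
  Node 1: (V_1 - 15)/24000 + (V_1 - V_2)/1.5 + (V_1 - 0)/1.5 = 0
  Node 2: (V_2 - V_1)/1.5 + (V_2 - 0)/560 = 0
Collecting terms (coefficients in siemens):
  1.333·V_1 - 0.6667·V_2 = 0.000625
  0.6685·V_2 - 0.6667·V_1 = 0
Determinant D = (1.333)(0.6685) - (-0.6667)(-0.6667) = 0.4469
V_1 = [(0.000625)(0.6685) - (-0.6667)(0)]/D = 0.0009349 V
V_2 = [(1.333)(0) - (0.000625)(-0.6667)]/D = 0.0009324 V
V_th = V_2 - V_3 = 0.0009324 - 0 = 0.0009324 V
Step 2 — R_th: zero the source — replace V1 by a short circuit (node 3 merges into node 0) — and find the resistance seen between A (node 2) and B (node 0).
Reduce the network between node 2 (A) and node 0 (B) by series/parallel combination:
  Rp1 = R1 ‖ R3 (parallel, both between nodes 0 and 1) = 1/(1/24000 + 1/1.5) = 1.5 Ω
  Rs1 = R2 + Rp1 (series, joined only at node 1) = 1.5 + 1.5 = 3 Ω
  Rp2 = R4 ‖ Rs1 (parallel, both between nodes 0 and 2) = 1/(1/560 + 1/3) = 2.984 Ω
R_th = 2.984 Ω
I_n = V_th/R_th = 0.0009324/2.984 = 0.0003125 A, and R_n = R_th = 2.984 Ω

Final answer: I_n = 0.0003125 A, R_n = 2.984 Ω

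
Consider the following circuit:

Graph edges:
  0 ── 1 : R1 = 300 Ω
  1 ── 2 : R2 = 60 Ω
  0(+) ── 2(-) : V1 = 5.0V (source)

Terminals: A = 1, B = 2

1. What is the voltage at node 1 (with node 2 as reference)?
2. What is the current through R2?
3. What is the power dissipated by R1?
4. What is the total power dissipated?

Nodal analysis, taking node 2 as the 0 V reference.
Source V1 fixes V_0 = 5 V.
KCL at each unknown node (sum of currents leaving = 0; resistances in Ω):
  Node 1: (V_1 - 5)/300 + (V_1 - 0)/60 = 0
Collecting terms: 0.02 × V_1 = 0.01667  =>  V_1 = 0.8333 V
Part 1:
  Read off the nodal solution: V_1 = 0.8333 V
Part 2:
  I_R2 = (V_1 - V_2)/R2 = (0.8333 - 0)/60 = 0.01389 A
  Magnitude: I_R2 = 0.01389 A
Part 3:
  I_R1 = (V_0 - V_1)/R1 = (5 - 0.8333)/300 = 0.01389 A
  P_R1 = I_R1² × R1 = (0.01389)² × 300 = 0.05787 W
Part 4:
  Power in each resistor, P = (ΔV)²/R:
    P_R1 = (5 - 0.8333)²/300 = 0.05787 W
    P_R2 = (0.8333 - 0)²/60 = 0.01157 W
  P_total = P_R1 + P_R2 = 0.06944 W

Final answers:
1. V_1 = 0.8333 V
2. I_R2 = 0.01389 A
3. P_R1 = 0.05787 W
4. P_total = 0.06944 W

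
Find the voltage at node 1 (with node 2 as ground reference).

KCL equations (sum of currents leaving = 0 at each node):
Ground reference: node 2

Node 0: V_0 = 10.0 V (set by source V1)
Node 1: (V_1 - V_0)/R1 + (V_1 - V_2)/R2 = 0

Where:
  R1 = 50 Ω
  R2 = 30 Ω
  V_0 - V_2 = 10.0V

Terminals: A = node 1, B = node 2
Nodal analysis, taking node 2 as the 0 V reference.
Source V1 fixes V_0 = 10 V.
KCL at each unknown node (sum of currents leaving = 0; resistances in Ω):
  Node 1: (V_1 - 10)/50 + (V_1 - 0)/30 = 0
Collecting terms: 0.05333 × V_1 = 0.2  =>  V_1 = 3.75 V
The requested potential is V_1 = 3.75 V.

Final answer: V_1 = 3.75 V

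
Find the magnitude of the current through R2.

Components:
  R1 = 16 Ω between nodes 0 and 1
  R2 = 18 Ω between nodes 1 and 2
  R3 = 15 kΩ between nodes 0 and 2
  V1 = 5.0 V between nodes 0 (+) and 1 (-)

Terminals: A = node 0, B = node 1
Nodal analysis, taking node 1 as the 0 V reference.
Source V1 fixes V_0 = 5 V.
KCL at each unknown node (sum of currents leaving = 0; resistances in Ω):
  Node 2: (V_2 - 0)/18 + (V_2 - 5)/15000 = 0
Collecting terms: 0.05562 × V_2 = 0.0003333  =>  V_2 = 0.005993 V
I_R2 = (V_1 - V_2)/R2 = (0 - 0.005993)/18 = -0.0003329 A
|I_R2| = 0.0003329 A

Final answer: |I_R2| = 0.0003329 A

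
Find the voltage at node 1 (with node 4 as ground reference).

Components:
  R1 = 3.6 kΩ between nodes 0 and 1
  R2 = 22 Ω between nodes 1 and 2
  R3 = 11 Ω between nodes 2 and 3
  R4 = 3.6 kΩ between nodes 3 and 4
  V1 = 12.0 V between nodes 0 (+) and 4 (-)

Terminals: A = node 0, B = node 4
Nodal analysis, taking node 4 as the 0 V reference.
Source V1 fixes V_0 = 12 V.
KCL at each unknown node (sum of currents leaving = 0; resistances in Ω):
  Node 1: (V_1 - 12)/3600 + (V_1 - V_2)/22 = 0
  Node 2: (V_2 - V_1)/22 + (V_2 - V_3)/11 = 0
  Node 3: (V_3 - V_2)/11 + (V_3 - 0)/3600 = 0
Collecting terms (coefficients in siemens):
  0.04573·V_1 - 0.04545·V_2 = 0.003333
  0.1364·V_2 - 0.04545·V_1 - 0.09091·V_3 = 0
  0.09119·V_3 - 0.09091·V_2 = 0
Solving these 3 simultaneous equations (Gaussian elimination) gives:
  V_1 = 6.027 V, V_2 = 5.991 V, V_3 = 5.973 V
The requested potential is V_1 = 6.027 V.

Final answer: V_1 = 6.027 V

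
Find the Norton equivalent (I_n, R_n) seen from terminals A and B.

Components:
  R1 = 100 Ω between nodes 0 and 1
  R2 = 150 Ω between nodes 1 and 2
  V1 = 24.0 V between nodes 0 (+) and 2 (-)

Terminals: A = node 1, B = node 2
Find the Thévenin equivalent first; then I_n = V_th/R_th and R_n = R_th.
Step 1 — V_th is the open-circuit voltage V_A - V_B (nothing connected across the terminals).
Nodal analysis, taking node 2 as the 0 V reference.
Source V1 fixes V_0 = 24 V.
KCL at each unknown node (sum of currents leaving = 0; resistances in Ω):
  Node 1: (V_1 - 24)/100 + (V_1 - 0)/150 = 0
Collecting terms: 0.01667 × V_1 = 0.24  =>  V_1 = 14.4 V
V_th = V_1 - V_2 = 14.4 - 0 = 14.4 V
Step 2 — R_th: zero the source — replace V1 by a short circuit (node 2 merges into node 0) — and find the resistance seen between A (node 1) and B (node 0).
Reduce the network between node 1 (A) and node 0 (B) by series/parallel combination:
  Rp1 = R1 ‖ R2 (parallel, both between nodes 0 and 1) = 1/(1/100 + 1/150) = 60 Ω
R_th = 60 Ω
I_n = V_th/R_th = 14.4/60 = 0.24 A, and R_n = R_th = 60 Ω

Final answer: I_n = 0.24 A, R_n = 60 Ω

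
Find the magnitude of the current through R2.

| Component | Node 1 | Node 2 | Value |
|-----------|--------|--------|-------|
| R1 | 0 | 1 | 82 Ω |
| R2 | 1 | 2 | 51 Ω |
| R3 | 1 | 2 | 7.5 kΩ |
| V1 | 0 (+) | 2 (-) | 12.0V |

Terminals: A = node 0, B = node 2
Nodal analysis, taking node 2 as the 0 V reference.
Source V1 fixes V_0 = 12 V.
KCL at each unknown node (sum of currents leaving = 0; resistances in Ω):
  Node 1: (V_1 - 12)/82 + (V_1 - 0)/51 + (V_1 - 0)/7500 = 0
Collecting terms: 0.03194 × V_1 = 0.1463  =>  V_1 = 4.582 V
I_R2 = (V_1 - V_2)/R2 = (4.582 - 0)/51 = 0.08985 A
|I_R2| = 0.08985 A

Final answer: |I_R2| = 0.08985 A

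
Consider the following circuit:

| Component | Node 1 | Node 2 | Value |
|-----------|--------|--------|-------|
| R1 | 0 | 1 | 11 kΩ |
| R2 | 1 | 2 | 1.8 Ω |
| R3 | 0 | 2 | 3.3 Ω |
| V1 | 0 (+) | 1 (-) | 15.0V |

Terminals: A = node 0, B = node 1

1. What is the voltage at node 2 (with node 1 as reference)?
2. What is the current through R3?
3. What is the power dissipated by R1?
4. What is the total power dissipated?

Nodal analysis, taking node 1 as the 0 V reference.
Source V1 fixes V_0 = 15 V.
KCL at each unknown node (sum of currents leaving = 0; resistances in Ω):
  Node 2: (V_2 - 0)/1.8 + (V_2 - 15)/3.3 = 0
Collecting terms: 0.8586 × V_2 = 4.545  =>  V_2 = 5.294 V
Part 1:
  Read off the nodal solution: V_2 = 5.294 V
Part 2:
  I_R3 = (V_0 - V_2)/R3 = (15 - 5.294)/3.3 = 2.941 A
  Magnitude: I_R3 = 2.941 A
Part 3:
  I_R1 = (V_0 - V_1)/R1 = (15 - 0)/11000 = 0.001364 A
  P_R1 = I_R1² × R1 = (0.001364)² × 11000 = 0.02045 W
Part 4:
  Power in each resistor, P = (ΔV)²/R:
    P_R1 = (15 - 0)²/11000 = 0.02045 W
    P_R2 = (0 - 5.294)²/1.8 = 15.57 W
    P_R3 = (15 - 5.294)²/3.3 = 28.55 W
  P_total = P_R1 + P_R2 + P_R3 = 44.14 W

Final answers:
1. V_2 = 5.294 V
2. I_R3 = 2.941 A
3. P_R1 = 0.02045 W
4. P_total = 44.14 W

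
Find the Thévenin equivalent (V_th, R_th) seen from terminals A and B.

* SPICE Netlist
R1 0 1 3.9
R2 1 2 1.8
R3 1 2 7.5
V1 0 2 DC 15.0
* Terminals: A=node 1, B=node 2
Step 1 — V_th is the open-circuit voltage V_A - V_B (nothing connected across the terminals).
Nodal analysis, taking node 2 as the 0 V reference.
Source V1 fixes V_0 = 15 V.
KCL at each unknown node (sum of currents leaving = 0; resistances in Ω):
  Node 1: (V_1 - 15)/3.9 + (V_1 - 0)/1.8 + (V_1 - 0)/7.5 = 0
Collecting terms: 0.9453 × V_1 = 3.846  =>  V_1 = 4.069 V
V_th = V_1 - V_2 = 4.069 - 0 = 4.069 V
Step 2 — R_th: zero the source — replace V1 by a short circuit (node 2 merges into node 0) — and find the resistance seen between A (node 1) and B (node 0).
Reduce the network between node 1 (A) and node 0 (B) by series/parallel combination:
  Rp1 = R1 ‖ R2 ‖ R3 (parallel, all between nodes 0 and 1) = 1/(1/3.9 + 1/1.8 + 1/7.5) = 1.058 Ω
R_th = 1.058 Ω

Final answer: V_th = 4.069 V, R_th = 1.058 Ω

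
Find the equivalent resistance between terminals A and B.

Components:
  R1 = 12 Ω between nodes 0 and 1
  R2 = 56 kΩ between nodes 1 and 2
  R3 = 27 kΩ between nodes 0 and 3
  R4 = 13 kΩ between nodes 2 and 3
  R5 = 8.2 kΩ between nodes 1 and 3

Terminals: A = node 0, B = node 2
The network is not a plain series/parallel combination. Inject a 1 A test current into terminal A (node 0) and return it from terminal B (node 2); then R_eq = V_A / (1 A).
Nodal analysis, taking node 2 as the 0 V reference.
Current source I_test pushes 1 A into node 0 and draws it out of node 2.
KCL at each unknown node (sum of currents leaving = 0; resistances in Ω):
  Node 0: (V_0 - V_1)/12 + (V_0 - V_3)/27000 - 1 = 0
  Node 1: (V_1 - V_0)/12 + (V_1 - 0)/56000 + (V_1 - V_3)/8200 = 0
  Node 3: (V_3 - V_0)/27000 + (V_3 - V_1)/8200 + (V_3 - 0)/13000 = 0
Collecting terms (coefficients in siemens):
  0.08337·V_0 - 0.08333·V_1 - 0.00003704·V_3 = 1
  0.08347·V_1 - 0.08333·V_0 - 0.000122·V_3 = 0
  0.0002359·V_3 - 0.00003704·V_0 - 0.000122·V_1 = 0
Solving these 3 simultaneous equations (Gaussian elimination) gives:
  V_0 = 14360 V, V_1 = 14350 V, V_3 = 9670 V
R_eq = V_0 / 1 A = 14360 Ω = 14.36 kΩ

Final answer: 14.36 kΩ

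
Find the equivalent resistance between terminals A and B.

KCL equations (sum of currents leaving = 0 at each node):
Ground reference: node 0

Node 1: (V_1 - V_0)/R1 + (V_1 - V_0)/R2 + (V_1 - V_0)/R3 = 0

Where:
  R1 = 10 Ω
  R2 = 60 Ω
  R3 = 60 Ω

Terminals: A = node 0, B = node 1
Reduce the network between node 0 (A) and node 1 (B) by series/parallel combination:
  Rp1 = R1 ‖ R2 ‖ R3 (parallel, all between nodes 0 and 1) = 1/(1/10 + 1/60 + 1/60) = 7.5 Ω
R_eq = 7.5 Ω

Final answer: 7.5 Ω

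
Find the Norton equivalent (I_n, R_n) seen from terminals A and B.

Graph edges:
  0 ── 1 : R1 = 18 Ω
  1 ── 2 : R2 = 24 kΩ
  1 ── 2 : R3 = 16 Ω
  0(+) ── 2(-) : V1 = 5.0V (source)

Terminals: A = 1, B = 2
Find the Thévenin equivalent first; then I_n = V_th/R_th and R_n = R_th.
Step 1 — V_th is the open-circuit voltage V_A - V_B (nothing connected across the terminals).
Nodal analysis, taking node 2 as the 0 V reference.
Source V1 fixes V_0 = 5 V.
KCL at each unknown node (sum of currents leaving = 0; resistances in Ω):
  Node 1: (V_1 - 5)/18 + (V_1 - 0)/24000 + (V_1 - 0)/16 = 0
Collecting terms: 0.1181 × V_1 = 0.2778  =>  V_1 = 2.352 V
V_th = V_1 - V_2 = 2.352 - 0 = 2.352 V
Step 2 — R_th: zero the source — replace V1 by a short circuit (node 2 merges into node 0) — and find the resistance seen between A (node 1) and B (node 0).
Reduce the network between node 1 (A) and node 0 (B) by series/parallel combination:
  Rp1 = R1 ‖ R2 ‖ R3 (parallel, all between nodes 0 and 1) = 1/(1/18 + 1/24000 + 1/16) = 8.468 Ω
R_th = 8.468 Ω
I_n = V_th/R_th = 2.352/8.468 = 0.2778 A, and R_n = R_th = 8.468 Ω

Final answer: I_n = 0.2778 A, R_n = 8.468 Ω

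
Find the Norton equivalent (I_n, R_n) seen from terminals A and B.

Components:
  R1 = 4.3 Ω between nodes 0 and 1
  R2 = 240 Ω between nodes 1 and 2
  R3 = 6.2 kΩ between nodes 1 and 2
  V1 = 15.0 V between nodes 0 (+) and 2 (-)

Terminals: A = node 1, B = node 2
Find the Thévenin equivalent first; then I_n = V_th/R_th and R_n = R_th.
Step 1 — V_th is the open-circuit voltage V_A - V_B (nothing connected across the terminals).
Nodal analysis, taking node 2 as the 0 V reference.
Source V1 fixes V_0 = 15 V.
KCL at each unknown node (sum of currents leaving = 0; resistances in Ω):
  Node 1: (V_1 - 15)/4.3 + (V_1 - 0)/240 + (V_1 - 0)/6200 = 0
Collecting terms: 0.2369 × V_1 = 3.488  =>  V_1 = 14.73 V
V_th = V_1 - V_2 = 14.73 - 0 = 14.73 V
Step 2 — R_th: zero the source — replace V1 by a short circuit (node 2 merges into node 0) — and find the resistance seen between A (node 1) and B (node 0).
Reduce the network between node 1 (A) and node 0 (B) by series/parallel combination:
  Rp1 = R1 ‖ R2 ‖ R3 (parallel, all between nodes 0 and 1) = 1/(1/4.3 + 1/240 + 1/6200) = 4.221 Ω
R_th = 4.221 Ω
I_n = V_th/R_th = 14.73/4.221 = 3.488 A, and R_n = R_th = 4.221 Ω

Final answer: I_n = 3.488 A, R_n = 4.221 Ω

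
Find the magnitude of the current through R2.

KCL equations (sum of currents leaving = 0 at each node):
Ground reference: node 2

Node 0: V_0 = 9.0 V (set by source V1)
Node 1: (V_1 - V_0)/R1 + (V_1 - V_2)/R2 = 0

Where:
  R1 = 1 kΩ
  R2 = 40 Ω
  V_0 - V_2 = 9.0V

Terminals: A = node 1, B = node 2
Nodal analysis, taking node 2 as the 0 V reference.
Source V1 fixes V_0 = 9 V.
KCL at each unknown node (sum of currents leaving = 0; resistances in Ω):
  Node 1: (V_1 - 9)/1000 + (V_1 - 0)/40 = 0
Collecting terms: 0.026 × V_1 = 0.009  =>  V_1 = 0.3462 V
I_R2 = (V_1 - V_2)/R2 = (0.3462 - 0)/40 = 0.008654 A
|I_R2| = 0.008654 A

Final answer: |I_R2| = 0.008654 A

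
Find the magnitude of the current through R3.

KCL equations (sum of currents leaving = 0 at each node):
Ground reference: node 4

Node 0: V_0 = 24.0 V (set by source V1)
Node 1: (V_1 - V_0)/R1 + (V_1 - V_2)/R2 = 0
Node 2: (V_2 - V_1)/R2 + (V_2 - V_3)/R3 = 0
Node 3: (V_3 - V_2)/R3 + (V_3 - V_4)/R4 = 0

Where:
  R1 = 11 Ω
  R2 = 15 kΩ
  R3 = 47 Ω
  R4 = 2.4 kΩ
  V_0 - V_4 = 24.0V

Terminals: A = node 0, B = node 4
Nodal analysis, taking node 4 as the 0 V reference.
Source V1 fixes V_0 = 24 V.
KCL at each unknown node (sum of currents leaving = 0; resistances in Ω):
  Node 1: (V_1 - 24)/11 + (V_1 - V_2)/15000 = 0
  Node 2: (V_2 - V_1)/15000 + (V_2 - V_3)/47 = 0
  Node 3: (V_3 - V_2)/47 + (V_3 - 0)/2400 = 0
Collecting terms (coefficients in siemens):
  0.09098·V_1 - 0.00006667·V_2 = 2.182
  0.02134·V_2 - 0.00006667·V_1 - 0.02128·V_3 = 0
  0.02169·V_3 - 0.02128·V_2 = 0
Solving these 3 simultaneous equations (Gaussian elimination) gives:
  V_1 = 23.98 V, V_2 = 3.364 V, V_3 = 3.299 V
I_R3 = (V_2 - V_3)/R3 = (3.364 - 3.299)/47 = 0.001375 A
|I_R3| = 0.001375 A

Final answer: |I_R3| = 0.001375 A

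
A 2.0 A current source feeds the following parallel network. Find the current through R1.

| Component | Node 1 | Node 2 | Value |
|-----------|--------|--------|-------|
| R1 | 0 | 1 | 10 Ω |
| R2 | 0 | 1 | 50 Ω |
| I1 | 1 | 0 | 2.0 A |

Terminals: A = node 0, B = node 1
All resistors sit directly between nodes 0 and 1, so they are in parallel and share one voltage V; the full source current 2 A splits among them.
1/R_par = 1/10 + 1/50 = 0.12 S  =>  R_par = 8.333 Ω
V = I × R_par = 2 × 8.333 = 16.67 V
I_R1 = V/R1 = 16.67/10 = 1.667 A

Final answer: 1.667 A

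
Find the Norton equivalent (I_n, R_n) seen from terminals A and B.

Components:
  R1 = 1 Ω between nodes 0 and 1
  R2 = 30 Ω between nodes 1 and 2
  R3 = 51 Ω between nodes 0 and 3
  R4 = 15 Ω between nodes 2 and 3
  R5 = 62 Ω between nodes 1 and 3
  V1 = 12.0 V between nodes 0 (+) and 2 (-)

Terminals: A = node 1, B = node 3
Find the Thévenin equivalent first; then I_n = V_th/R_th and R_n = R_th.
Step 1 — V_th is the open-circuit voltage V_A - V_B (nothing connected across the terminals).
Nodal analysis, taking node 2 as the 0 V reference.
Source V1 fixes V_0 = 12 V.
KCL at each unknown node (sum of currents leaving = 0; resistances in Ω):
  Node 1: (V_1 - 12)/1 + (V_1 - 0)/30 + (V_1 - V_3)/62 = 0
  Node 3: (V_3 - 12)/51 + (V_3 - 0)/15 + (V_3 - V_1)/62 = 0
Collecting terms (coefficients in siemens):
  1.049·V_1 - 0.01613·V_3 = 12
  0.1024·V_3 - 0.01613·V_1 = 0.2353
Determinant D = (1.049)(0.1024) - (-0.01613)(-0.01613) = 0.1072
V_1 = [(12)(0.1024) - (-0.01613)(0.2353)]/D = 11.5 V
V_3 = [(1.049)(0.2353) - (12)(-0.01613)]/D = 4.109 V
V_th = V_1 - V_3 = 11.5 - 4.109 = 7.389 V
Step 2 — R_th: zero the source — replace V1 by a short circuit (node 2 merges into node 0) — and find the resistance seen between A (node 1) and B (node 3).
Reduce the network between node 1 (A) and node 3 (B) by series/parallel combination:
  Rp1 = R1 ‖ R2 (parallel, both between nodes 0 and 1) = 1/(1/1 + 1/30) = 0.9677 Ω
  Rp2 = R3 ‖ R4 (parallel, both between nodes 0 and 3) = 1/(1/51 + 1/15) = 11.59 Ω
  Rs1 = Rp1 + Rp2 (series, joined only at node 0) = 0.9677 + 11.59 = 12.56 Ω
  Rp3 = R5 ‖ Rs1 (parallel, both between nodes 1 and 3) = 1/(1/62 + 1/12.56) = 10.44 Ω
R_th = 10.44 Ω
I_n = V_th/R_th = 7.389/10.44 = 0.7075 A, and R_n = R_th = 10.44 Ω

Final answer: I_n = 0.7075 A, R_n = 10.44 Ω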